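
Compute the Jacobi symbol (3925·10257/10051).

1

By multiplicativity, (3925·10257/10051) = (3925/10051)·(10257/10051).
First factor (3925/10051):
(3925/10051)
  = (10051/3925)    [QR: 3925 ≡ 1 mod 4, sign kept]
  = (2201/3925)    [10051 ≡ 2201 mod 3925]
  = (3925/2201)    [QR: 2201 ≡ 1 mod 4, sign kept]
  = (1724/2201)    [3925 ≡ 1724 mod 2201]
  = (431/2201)    [2201 ≡ 1 mod 8 ⇒ (2/2201)^2 = +1]
  = (2201/431)    [QR: 2201 ≡ 1 mod 4, sign kept]
  = (46/431)    [2201 ≡ 46 mod 431]
  = (23/431)    [431 ≡ 7 mod 8 ⇒ (2/431) = +1]
  = -(431/23)    [QR: both ≡ 3 mod 4, sign flips]
  = -(17/23)    [431 ≡ 17 mod 23]
  = -(23/17)    [QR: 17 ≡ 1 mod 4, sign kept]
  = -(6/17)    [23 ≡ 6 mod 17]
  = -(3/17)    [17 ≡ 1 mod 8 ⇒ (2/17) = +1]
  = -(17/3)    [QR: 17 ≡ 1 mod 4, sign kept]
  = -(2/3)    [17 ≡ 2 mod 3]
  = (1/3)    [3 ≡ 3 mod 8 ⇒ (2/3) = -1]
  = 1    [(1/3) = 1]
Second factor (10257/10051):
(10257/10051)
  = (206/10051)    [10257 ≡ 206 mod 10051]
  = -(103/10051)    [10051 ≡ 3 mod 8 ⇒ (2/10051) = -1]
  = (10051/103)    [QR: both ≡ 3 mod 4, sign flips]
  = (60/103)    [10051 ≡ 60 mod 103]
  = (15/103)    [103 ≡ 7 mod 8 ⇒ (2/103)^2 = +1]
  = -(103/15)    [QR: both ≡ 3 mod 4, sign flips]
  = -(13/15)    [103 ≡ 13 mod 15]
  = -(15/13)    [QR: 13 ≡ 1 mod 4, sign kept]
  = -(2/13)    [15 ≡ 2 mod 13]
  = (1/13)    [13 ≡ 5 mod 8 ⇒ (2/13) = -1]
  = 1    [(1/13) = 1]
Product: (1)·(1) = 1.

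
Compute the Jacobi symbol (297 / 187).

0

Reduce the numerator: 297 ≡ 110 (mod 187), so (297 / 187) = (110 / 187).
Factor out 2: 110 = 2·55. Since 187 ≡ 3 (mod 8), (2 / 187) = -1. Now have -(55 / 187).
Both 55 ≡ 3 and 187 ≡ 3 (mod 4), so reciprocity gives (55 / 187) = -(187 / 55). Reduce: 187 ≡ 22 (mod 55). Now have (22 / 55).
Factor out 2: 22 = 2·11. Since 55 ≡ 7 (mod 8), (2 / 55) = +1. Now have (11 / 55).
Both 11 ≡ 3 and 55 ≡ 3 (mod 4), so reciprocity gives (11 / 55) = -(55 / 11). Reduce: 55 ≡ 0 (mod 11). Now have -(0 / 11).
The numerator is now 0 with denominator 11 > 1: the symbol is 0.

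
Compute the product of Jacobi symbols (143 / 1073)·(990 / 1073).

1

By multiplicativity, (143·990 / 1073) = (143 / 1073)·(990 / 1073).
First factor (143 / 1073):
(143 / 1073)
  = (1073 / 143)    [QR: 1073 ≡ 1 mod 4, sign kept]
  = (72 / 143)    [1073 ≡ 72 mod 143]
  = (9 / 143)    [143 ≡ 7 mod 8 ⇒ (2 / 143)^3 = +1]
  = (143 / 9)    [QR: 9 ≡ 1 mod 4, sign kept]
  = (8 / 9)    [143 ≡ 8 mod 9]
  = (1 / 9)    [9 ≡ 1 mod 8 ⇒ (2 / 9)^3 = +1]
  = 1    [(1 / 9) = 1]
Second factor (990 / 1073):
(990 / 1073)
  = (495 / 1073)    [1073 ≡ 1 mod 8 ⇒ (2 / 1073) = +1]
  = (1073 / 495)    [QR: 1073 ≡ 1 mod 4, sign kept]
  = (83 / 495)    [1073 ≡ 83 mod 495]
  = -(495 / 83)    [QR: both ≡ 3 mod 4, sign flips]
  = -(80 / 83)    [495 ≡ 80 mod 83]
  = -(5 / 83)    [83 ≡ 3 mod 8 ⇒ (2 / 83)^4 = +1]
  = -(83 / 5)    [QR: 5 ≡ 1 mod 4, sign kept]
  = -(3 / 5)    [83 ≡ 3 mod 5]
  = -(5 / 3)    [QR: 5 ≡ 1 mod 4, sign kept]
  = -(2 / 3)    [5 ≡ 2 mod 3]
  = (1 / 3)    [3 ≡ 3 mod 8 ⇒ (2 / 3) = -1]
  = 1    [(1 / 3) = 1]
Product: (1)·(1) = 1.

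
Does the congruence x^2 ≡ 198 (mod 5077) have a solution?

Factor out 2: 198 = 2·99. Since 5077 ≡ 5 (mod 8), (2|5077) = -1. Now have -(99|5077).
5077 ≡ 1 (mod 4), so quadratic reciprocity gives (99|5077) = (5077|99). Reduce: 5077 ≡ 28 (mod 99). Now have -(28|99).
Factor out 2: 28 = 2^2·7. Since 99 ≡ 3 (mod 8), (2|99) = -1, and (2|99)^2 = +1. Now have -(7|99).
Both 7 ≡ 3 and 99 ≡ 3 (mod 4), so reciprocity gives (7|99) = -(99|7). Reduce: 99 ≡ 1 (mod 7). Now have (1|7).
(1|7) = 1. Collecting the sign factors: 1.
The Legendre symbol is 1, so x^2 ≡ 198 (mod 5077) has solution.

yes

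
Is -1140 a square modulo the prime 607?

(-1140/607)
  = (74/607)    [-1140 ≡ 74 mod 607]
  = (37/607)    [607 ≡ 7 mod 8 ⇒ (2/607) = +1]
  = (607/37)    [QR: 37 ≡ 1 mod 4, sign kept]
  = (15/37)    [607 ≡ 15 mod 37]
  = (37/15)    [QR: 37 ≡ 1 mod 4, sign kept]
  = (7/15)    [37 ≡ 7 mod 15]
  = -(15/7)    [QR: both ≡ 3 mod 4, sign flips]
  = -(1/7)    [15 ≡ 1 mod 7]
  = -1    [(1/7) = 1]
(-1140/607) = -1, and 607 is prime, so -1140 is not a quadratic residue mod 607.

no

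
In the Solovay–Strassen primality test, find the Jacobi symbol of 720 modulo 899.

(720/899)
  = (45/899)    [899 ≡ 3 mod 8 ⇒ (2/899)^4 = +1]
  = (899/45)    [QR: 45 ≡ 1 mod 4, sign kept]
  = (44/45)    [899 ≡ 44 mod 45]
  = (11/45)    [45 ≡ 5 mod 8 ⇒ (2/45)^2 = +1]
  = (45/11)    [QR: 45 ≡ 1 mod 4, sign kept]
  = (1/11)    [45 ≡ 1 mod 11]
  = 1    [(1/11) = 1]

1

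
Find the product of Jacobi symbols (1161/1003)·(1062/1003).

By multiplicativity, (1161·1062/1003) = (1161/1003)·(1062/1003).
First factor (1161/1003):
Reduce the numerator: 1161 ≡ 158 (mod 1003), so (1161/1003) = (158/1003).
Factor out 2: 158 = 2·79. Since 1003 ≡ 3 (mod 8), (2/1003) = -1. Now have -(79/1003).
Both 79 ≡ 3 and 1003 ≡ 3 (mod 4), so reciprocity gives (79/1003) = -(1003/79). Reduce: 1003 ≡ 55 (mod 79). Now have (55/79).
Both 55 ≡ 3 and 79 ≡ 3 (mod 4), so reciprocity gives (55/79) = -(79/55). Reduce: 79 ≡ 24 (mod 55). Now have -(24/55).
Factor out 2: 24 = 2^3·3. Since 55 ≡ 7 (mod 8), (2/55) = +1, and (2/55)^3 = +1. Now have -(3/55).
Both 3 ≡ 3 and 55 ≡ 3 (mod 4), so reciprocity gives (3/55) = -(55/3). Reduce: 55 ≡ 1 (mod 3). Now have (1/3).
(1/3) = 1. Collecting the sign factors: 1.
Second factor (1062/1003):
Reduce the numerator: 1062 ≡ 59 (mod 1003), so (1062/1003) = (59/1003).
Both 59 ≡ 3 and 1003 ≡ 3 (mod 4), so reciprocity gives (59/1003) = -(1003/59). Reduce: 1003 ≡ 0 (mod 59). Now have -(0/59).
The numerator is now 0 with denominator 59 > 1: the symbol is 0.
Product: (1)·(0) = 0.

0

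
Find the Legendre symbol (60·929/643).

-1

By multiplicativity, (60·929/643) = (60/643)·(929/643).
First factor (60/643):
Factor out 2: 60 = 2^2·15. Since 643 ≡ 3 (mod 8), (2/643) = -1, and (2/643)^2 = +1. Now have (15/643).
Both 15 ≡ 3 and 643 ≡ 3 (mod 4), so reciprocity gives (15/643) = -(643/15). Reduce: 643 ≡ 13 (mod 15). Now have -(13/15).
13 ≡ 1 (mod 4), so quadratic reciprocity gives (13/15) = (15/13). Reduce: 15 ≡ 2 (mod 13). Now have -(2/13).
Factor out 2: 2 = 2. Since 13 ≡ 5 (mod 8), (2/13) = -1. Now have (1/13).
(1/13) = 1. Collecting the sign factors: 1.
Second factor (929/643):
Reduce the numerator: 929 ≡ 286 (mod 643), so (929/643) = (286/643).
Factor out 2: 286 = 2·143. Since 643 ≡ 3 (mod 8), (2/643) = -1. Now have -(143/643).
Both 143 ≡ 3 and 643 ≡ 3 (mod 4), so reciprocity gives (143/643) = -(643/143). Reduce: 643 ≡ 71 (mod 143). Now have (71/143).
Both 71 ≡ 3 and 143 ≡ 3 (mod 4), so reciprocity gives (71/143) = -(143/71). Reduce: 143 ≡ 1 (mod 71). Now have -(1/71).
(1/71) = 1. Collecting the sign factors: -1.
Product: (1)·(-1) = -1.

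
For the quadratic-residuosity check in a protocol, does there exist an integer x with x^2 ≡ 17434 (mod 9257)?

yes

(17434/9257)
  = (8177/9257)    [17434 ≡ 8177 mod 9257]
  = (9257/8177)    [QR: 8177 ≡ 1 mod 4, sign kept]
  = (1080/8177)    [9257 ≡ 1080 mod 8177]
  = (135/8177)    [8177 ≡ 1 mod 8 ⇒ (2/8177)^3 = +1]
  = (8177/135)    [QR: 8177 ≡ 1 mod 4, sign kept]
  = (77/135)    [8177 ≡ 77 mod 135]
  = (135/77)    [QR: 77 ≡ 1 mod 4, sign kept]
  = (58/77)    [135 ≡ 58 mod 77]
  = -(29/77)    [77 ≡ 5 mod 8 ⇒ (2/77) = -1]
  = -(77/29)    [QR: 29 ≡ 1 mod 4, sign kept]
  = -(19/29)    [77 ≡ 19 mod 29]
  = -(29/19)    [QR: 29 ≡ 1 mod 4, sign kept]
  = -(10/19)    [29 ≡ 10 mod 19]
  = (5/19)    [19 ≡ 3 mod 8 ⇒ (2/19) = -1]
  = (19/5)    [QR: 5 ≡ 1 mod 4, sign kept]
  = (4/5)    [19 ≡ 4 mod 5]
  = (1/5)    [5 ≡ 5 mod 8 ⇒ (2/5)^2 = +1]
  = 1    [(1/5) = 1]
(17434/9257) = 1, and 9257 is prime, so 17434 is a quadratic residue mod 9257.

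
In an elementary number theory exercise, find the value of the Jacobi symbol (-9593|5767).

(-9593|5767)
  = (1941|5767)    [-9593 ≡ 1941 mod 5767]
  = (5767|1941)    [QR: 1941 ≡ 1 mod 4, sign kept]
  = (1885|1941)    [5767 ≡ 1885 mod 1941]
  = (1941|1885)    [QR: 1885 ≡ 1 mod 4, sign kept]
  = (56|1885)    [1941 ≡ 56 mod 1885]
  = -(7|1885)    [1885 ≡ 5 mod 8 ⇒ (2|1885)^3 = -1]
  = -(1885|7)    [QR: 1885 ≡ 1 mod 4, sign kept]
  = -(2|7)    [1885 ≡ 2 mod 7]
  = -(1|7)    [7 ≡ 7 mod 8 ⇒ (2|7) = +1]
  = -1    [(1|7) = 1]

-1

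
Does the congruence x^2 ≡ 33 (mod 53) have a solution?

no

33 ≡ 1 (mod 4), so quadratic reciprocity gives (33|53) = (53|33). Reduce: 53 ≡ 20 (mod 33). Now have (20|33).
Factor out 2: 20 = 2^2·5. Since 33 ≡ 1 (mod 8), (2|33) = +1, and (2|33)^2 = +1. Now have (5|33).
5 ≡ 1 (mod 4), so quadratic reciprocity gives (5|33) = (33|5). Reduce: 33 ≡ 3 (mod 5). Now have (3|5).
5 ≡ 1 (mod 4), so quadratic reciprocity gives (3|5) = (5|3). Reduce: 5 ≡ 2 (mod 3). Now have (2|3).
Factor out 2: 2 = 2. Since 3 ≡ 3 (mod 8), (2|3) = -1. Now have -(1|3).
(1|3) = 1. Collecting the sign factors: -1.
(33|53) = -1, and 53 is prime, so 33 is not a quadratic residue mod 53.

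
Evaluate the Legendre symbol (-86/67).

-1

(-86/67)
  = -(86/67)    [67 ≡ 3 mod 4 ⇒ (-1/67) = -1]
  = -(19/67)    [86 ≡ 19 mod 67]
  = (67/19)    [QR: both ≡ 3 mod 4, sign flips]
  = (10/19)    [67 ≡ 10 mod 19]
  = -(5/19)    [19 ≡ 3 mod 8 ⇒ (2/19) = -1]
  = -(19/5)    [QR: 5 ≡ 1 mod 4, sign kept]
  = -(4/5)    [19 ≡ 4 mod 5]
  = -(1/5)    [5 ≡ 5 mod 8 ⇒ (2/5)^2 = +1]
  = -1    [(1/5) = 1]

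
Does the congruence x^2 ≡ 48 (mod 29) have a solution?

no

(48/29)
  = (19/29)    [48 ≡ 19 mod 29]
  = (29/19)    [QR: 29 ≡ 1 mod 4, sign kept]
  = (10/19)    [29 ≡ 10 mod 19]
  = -(5/19)    [19 ≡ 3 mod 8 ⇒ (2/19) = -1]
  = -(19/5)    [QR: 5 ≡ 1 mod 4, sign kept]
  = -(4/5)    [19 ≡ 4 mod 5]
  = -(1/5)    [5 ≡ 5 mod 8 ⇒ (2/5)^2 = +1]
  = -1    [(1/5) = 1]
(48/29) = -1, and 29 is prime, so 48 is not a quadratic residue mod 29.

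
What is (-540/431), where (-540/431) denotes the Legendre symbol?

Pull out -1: (-540/431) = (-1/431)·(540/431). Since 431 ≡ 3 (mod 4), (-1/431) = -1. Now have -(540/431).
Reduce the numerator: 540 ≡ 109 (mod 431), so (540/431) = (109/431).
109 ≡ 1 (mod 4), so quadratic reciprocity gives (109/431) = (431/109). Reduce: 431 ≡ 104 (mod 109). Now have -(104/109).
Factor out 2: 104 = 2^3·13. Since 109 ≡ 5 (mod 8), (2/109) = -1, and (2/109)^3 = -1. Now have (13/109).
13 ≡ 1 (mod 4), so quadratic reciprocity gives (13/109) = (109/13). Reduce: 109 ≡ 5 (mod 13). Now have (5/13).
5 ≡ 1 (mod 4), so quadratic reciprocity gives (5/13) = (13/5). Reduce: 13 ≡ 3 (mod 5). Now have (3/5).
5 ≡ 1 (mod 4), so quadratic reciprocity gives (3/5) = (5/3). Reduce: 5 ≡ 2 (mod 3). Now have (2/3).
Factor out 2: 2 = 2. Since 3 ≡ 3 (mod 8), (2/3) = -1. Now have -(1/3).
(1/3) = 1. Collecting the sign factors: -1.

-1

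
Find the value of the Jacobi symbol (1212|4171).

(1212|4171)
  = (303|4171)    [4171 ≡ 3 mod 8 ⇒ (2|4171)^2 = +1]
  = -(4171|303)    [QR: both ≡ 3 mod 4, sign flips]
  = -(232|303)    [4171 ≡ 232 mod 303]
  = -(29|303)    [303 ≡ 7 mod 8 ⇒ (2|303)^3 = +1]
  = -(303|29)    [QR: 29 ≡ 1 mod 4, sign kept]
  = -(13|29)    [303 ≡ 13 mod 29]
  = -(29|13)    [QR: 13 ≡ 1 mod 4, sign kept]
  = -(3|13)    [29 ≡ 3 mod 13]
  = -(13|3)    [QR: 13 ≡ 1 mod 4, sign kept]
  = -(1|3)    [13 ≡ 1 mod 3]
  = -1    [(1|3) = 1]

-1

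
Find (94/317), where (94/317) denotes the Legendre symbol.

1

(94/317)
  = -(47/317)    [317 ≡ 5 mod 8 ⇒ (2/317) = -1]
  = -(317/47)    [QR: 317 ≡ 1 mod 4, sign kept]
  = -(35/47)    [317 ≡ 35 mod 47]
  = (47/35)    [QR: both ≡ 3 mod 4, sign flips]
  = (12/35)    [47 ≡ 12 mod 35]
  = (3/35)    [35 ≡ 3 mod 8 ⇒ (2/35)^2 = +1]
  = -(35/3)    [QR: both ≡ 3 mod 4, sign flips]
  = -(2/3)    [35 ≡ 2 mod 3]
  = (1/3)    [3 ≡ 3 mod 8 ⇒ (2/3) = -1]
  = 1    [(1/3) = 1]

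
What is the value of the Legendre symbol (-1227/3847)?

Reduce the numerator: -1227 ≡ 2620 (mod 3847), so (-1227/3847) = (2620/3847).
Factor out 2: 2620 = 2^2·655. Since 3847 ≡ 7 (mod 8), (2/3847) = +1, and (2/3847)^2 = +1. Now have (655/3847).
Both 655 ≡ 3 and 3847 ≡ 3 (mod 4), so reciprocity gives (655/3847) = -(3847/655). Reduce: 3847 ≡ 572 (mod 655). Now have -(572/655).
Factor out 2: 572 = 2^2·143. Since 655 ≡ 7 (mod 8), (2/655) = +1, and (2/655)^2 = +1. Now have -(143/655).
Both 143 ≡ 3 and 655 ≡ 3 (mod 4), so reciprocity gives (143/655) = -(655/143). Reduce: 655 ≡ 83 (mod 143). Now have (83/143).
Both 83 ≡ 3 and 143 ≡ 3 (mod 4), so reciprocity gives (83/143) = -(143/83). Reduce: 143 ≡ 60 (mod 83). Now have -(60/83).
Factor out 2: 60 = 2^2·15. Since 83 ≡ 3 (mod 8), (2/83) = -1, and (2/83)^2 = +1. Now have -(15/83).
Both 15 ≡ 3 and 83 ≡ 3 (mod 4), so reciprocity gives (15/83) = -(83/15). Reduce: 83 ≡ 8 (mod 15). Now have (8/15).
Factor out 2: 8 = 2^3. Since 15 ≡ 7 (mod 8), (2/15) = +1, and (2/15)^3 = +1. Now have (1/15).
(1/15) = 1. Collecting the sign factors: 1.

1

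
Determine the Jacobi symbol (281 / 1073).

(281 / 1073)
  = (1073 / 281)    [QR: 281 ≡ 1 mod 4, sign kept]
  = (230 / 281)    [1073 ≡ 230 mod 281]
  = (115 / 281)    [281 ≡ 1 mod 8 ⇒ (2 / 281) = +1]
  = (281 / 115)    [QR: 281 ≡ 1 mod 4, sign kept]
  = (51 / 115)    [281 ≡ 51 mod 115]
  = -(115 / 51)    [QR: both ≡ 3 mod 4, sign flips]
  = -(13 / 51)    [115 ≡ 13 mod 51]
  = -(51 / 13)    [QR: 13 ≡ 1 mod 4, sign kept]
  = -(12 / 13)    [51 ≡ 12 mod 13]
  = -(3 / 13)    [13 ≡ 5 mod 8 ⇒ (2 / 13)^2 = +1]
  = -(13 / 3)    [QR: 13 ≡ 1 mod 4, sign kept]
  = -(1 / 3)    [13 ≡ 1 mod 3]
  = -1    [(1 / 3) = 1]

-1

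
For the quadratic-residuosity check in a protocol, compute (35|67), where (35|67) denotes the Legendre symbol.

Both 35 ≡ 3 and 67 ≡ 3 (mod 4), so reciprocity gives (35|67) = -(67|35). Reduce: 67 ≡ 32 (mod 35). Now have -(32|35).
Factor out 2: 32 = 2^5. Since 35 ≡ 3 (mod 8), (2|35) = -1, and (2|35)^5 = -1. Now have (1|35).
(1|35) = 1. Collecting the sign factors: 1.

1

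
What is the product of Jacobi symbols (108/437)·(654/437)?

By multiplicativity, (108·654/437) = (108/437)·(654/437).
First factor (108/437):
(108/437)
  = (27/437)    [437 ≡ 5 mod 8 ⇒ (2/437)^2 = +1]
  = (437/27)    [QR: 437 ≡ 1 mod 4, sign kept]
  = (5/27)    [437 ≡ 5 mod 27]
  = (27/5)    [QR: 5 ≡ 1 mod 4, sign kept]
  = (2/5)    [27 ≡ 2 mod 5]
  = -(1/5)    [5 ≡ 5 mod 8 ⇒ (2/5) = -1]
  = -1    [(1/5) = 1]
Second factor (654/437):
(654/437)
  = (217/437)    [654 ≡ 217 mod 437]
  = (437/217)    [QR: 217 ≡ 1 mod 4, sign kept]
  = (3/217)    [437 ≡ 3 mod 217]
  = (217/3)    [QR: 217 ≡ 1 mod 4, sign kept]
  = (1/3)    [217 ≡ 1 mod 3]
  = 1    [(1/3) = 1]
Product: (-1)·(1) = -1.

-1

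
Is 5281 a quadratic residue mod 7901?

yes

(5281|7901)
  = (7901|5281)    [QR: 5281 ≡ 1 mod 4, sign kept]
  = (2620|5281)    [7901 ≡ 2620 mod 5281]
  = (655|5281)    [5281 ≡ 1 mod 8 ⇒ (2|5281)^2 = +1]
  = (5281|655)    [QR: 5281 ≡ 1 mod 4, sign kept]
  = (41|655)    [5281 ≡ 41 mod 655]
  = (655|41)    [QR: 41 ≡ 1 mod 4, sign kept]
  = (40|41)    [655 ≡ 40 mod 41]
  = (5|41)    [41 ≡ 1 mod 8 ⇒ (2|41)^3 = +1]
  = (41|5)    [QR: 5 ≡ 1 mod 4, sign kept]
  = (1|5)    [41 ≡ 1 mod 5]
  = 1    [(1|5) = 1]
The Legendre symbol is 1, so x^2 ≡ 5281 (mod 7901) has solution.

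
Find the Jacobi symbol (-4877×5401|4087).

By multiplicativity, (-4877·5401|4087) = (-4877|4087)·(5401|4087).
First factor (-4877|4087):
(-4877|4087)
  = -(4877|4087)    [4087 ≡ 3 mod 4 ⇒ (-1|4087) = -1]
  = -(790|4087)    [4877 ≡ 790 mod 4087]
  = -(395|4087)    [4087 ≡ 7 mod 8 ⇒ (2|4087) = +1]
  = (4087|395)    [QR: both ≡ 3 mod 4, sign flips]
  = (137|395)    [4087 ≡ 137 mod 395]
  = (395|137)    [QR: 137 ≡ 1 mod 4, sign kept]
  = (121|137)    [395 ≡ 121 mod 137]
  = (137|121)    [QR: 121 ≡ 1 mod 4, sign kept]
  = (16|121)    [137 ≡ 16 mod 121]
  = (1|121)    [121 ≡ 1 mod 8 ⇒ (2|121)^4 = +1]
  = 1    [(1|121) = 1]
Second factor (5401|4087):
(5401|4087)
  = (1314|4087)    [5401 ≡ 1314 mod 4087]
  = (657|4087)    [4087 ≡ 7 mod 8 ⇒ (2|4087) = +1]
  = (4087|657)    [QR: 657 ≡ 1 mod 4, sign kept]
  = (145|657)    [4087 ≡ 145 mod 657]
  = (657|145)    [QR: 145 ≡ 1 mod 4, sign kept]
  = (77|145)    [657 ≡ 77 mod 145]
  = (145|77)    [QR: 77 ≡ 1 mod 4, sign kept]
  = (68|77)    [145 ≡ 68 mod 77]
  = (17|77)    [77 ≡ 5 mod 8 ⇒ (2|77)^2 = +1]
  = (77|17)    [QR: 17 ≡ 1 mod 4, sign kept]
  = (9|17)    [77 ≡ 9 mod 17]
  = (17|9)    [QR: 9 ≡ 1 mod 4, sign kept]
  = (8|9)    [17 ≡ 8 mod 9]
  = (1|9)    [9 ≡ 1 mod 8 ⇒ (2|9)^3 = +1]
  = 1    [(1|9) = 1]
Product: (1)·(1) = 1.

1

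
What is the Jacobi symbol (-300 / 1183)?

(-300 / 1183)
  = -(300 / 1183)    [1183 ≡ 3 mod 4 ⇒ (-1 / 1183) = -1]
  = -(75 / 1183)    [1183 ≡ 7 mod 8 ⇒ (2 / 1183)^2 = +1]
  = (1183 / 75)    [QR: both ≡ 3 mod 4, sign flips]
  = (58 / 75)    [1183 ≡ 58 mod 75]
  = -(29 / 75)    [75 ≡ 3 mod 8 ⇒ (2 / 75) = -1]
  = -(75 / 29)    [QR: 29 ≡ 1 mod 4, sign kept]
  = -(17 / 29)    [75 ≡ 17 mod 29]
  = -(29 / 17)    [QR: 17 ≡ 1 mod 4, sign kept]
  = -(12 / 17)    [29 ≡ 12 mod 17]
  = -(3 / 17)    [17 ≡ 1 mod 8 ⇒ (2 / 17)^2 = +1]
  = -(17 / 3)    [QR: 17 ≡ 1 mod 4, sign kept]
  = -(2 / 3)    [17 ≡ 2 mod 3]
  = (1 / 3)    [3 ≡ 3 mod 8 ⇒ (2 / 3) = -1]
  = 1    [(1 / 3) = 1]

1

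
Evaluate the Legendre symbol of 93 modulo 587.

(93|587)
  = (587|93)    [QR: 93 ≡ 1 mod 4, sign kept]
  = (29|93)    [587 ≡ 29 mod 93]
  = (93|29)    [QR: 29 ≡ 1 mod 4, sign kept]
  = (6|29)    [93 ≡ 6 mod 29]
  = -(3|29)    [29 ≡ 5 mod 8 ⇒ (2|29) = -1]
  = -(29|3)    [QR: 29 ≡ 1 mod 4, sign kept]
  = -(2|3)    [29 ≡ 2 mod 3]
  = (1|3)    [3 ≡ 3 mod 8 ⇒ (2|3) = -1]
  = 1    [(1|3) = 1]

1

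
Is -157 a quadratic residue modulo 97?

no

Pull out -1: (-157/97) = (-1/97)·(157/97). Since 97 ≡ 1 (mod 4), (-1/97) = +1. Now have (157/97).
Reduce the numerator: 157 ≡ 60 (mod 97), so (157/97) = (60/97).
Factor out 2: 60 = 2^2·15. Since 97 ≡ 1 (mod 8), (2/97) = +1, and (2/97)^2 = +1. Now have (15/97).
97 ≡ 1 (mod 4), so quadratic reciprocity gives (15/97) = (97/15). Reduce: 97 ≡ 7 (mod 15). Now have (7/15).
Both 7 ≡ 3 and 15 ≡ 3 (mod 4), so reciprocity gives (7/15) = -(15/7). Reduce: 15 ≡ 1 (mod 7). Now have -(1/7).
(1/7) = 1. Collecting the sign factors: -1.
The Legendre symbol is -1, so x^2 ≡ -157 (mod 97) has no solution.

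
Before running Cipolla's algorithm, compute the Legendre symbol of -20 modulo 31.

-1

(-20 / 31)
  = -(20 / 31)    [31 ≡ 3 mod 4 ⇒ (-1 / 31) = -1]
  = -(5 / 31)    [31 ≡ 7 mod 8 ⇒ (2 / 31)^2 = +1]
  = -(31 / 5)    [QR: 5 ≡ 1 mod 4, sign kept]
  = -(1 / 5)    [31 ≡ 1 mod 5]
  = -1    [(1 / 5) = 1]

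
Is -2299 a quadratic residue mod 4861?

(-2299/4861)
  = (2299/4861)    [4861 ≡ 1 mod 4 ⇒ (-1/4861) = +1]
  = (4861/2299)    [QR: 4861 ≡ 1 mod 4, sign kept]
  = (263/2299)    [4861 ≡ 263 mod 2299]
  = -(2299/263)    [QR: both ≡ 3 mod 4, sign flips]
  = -(195/263)    [2299 ≡ 195 mod 263]
  = (263/195)    [QR: both ≡ 3 mod 4, sign flips]
  = (68/195)    [263 ≡ 68 mod 195]
  = (17/195)    [195 ≡ 3 mod 8 ⇒ (2/195)^2 = +1]
  = (195/17)    [QR: 17 ≡ 1 mod 4, sign kept]
  = (8/17)    [195 ≡ 8 mod 17]
  = (1/17)    [17 ≡ 1 mod 8 ⇒ (2/17)^3 = +1]
  = 1    [(1/17) = 1]
The Legendre symbol is 1, so x^2 ≡ -2299 (mod 4861) has solution.

yes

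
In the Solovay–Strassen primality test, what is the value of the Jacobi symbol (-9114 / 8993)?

Reduce the numerator: -9114 ≡ 8872 (mod 8993), so (-9114 / 8993) = (8872 / 8993).
Factor out 2: 8872 = 2^3·1109. Since 8993 ≡ 1 (mod 8), (2 / 8993) = +1, and (2 / 8993)^3 = +1. Now have (1109 / 8993).
1109 ≡ 1 (mod 4), so quadratic reciprocity gives (1109 / 8993) = (8993 / 1109). Reduce: 8993 ≡ 121 (mod 1109). Now have (121 / 1109).
121 ≡ 1 (mod 4), so quadratic reciprocity gives (121 / 1109) = (1109 / 121). Reduce: 1109 ≡ 20 (mod 121). Now have (20 / 121).
Factor out 2: 20 = 2^2·5. Since 121 ≡ 1 (mod 8), (2 / 121) = +1, and (2 / 121)^2 = +1. Now have (5 / 121).
5 ≡ 1 (mod 4), so quadratic reciprocity gives (5 / 121) = (121 / 5). Reduce: 121 ≡ 1 (mod 5). Now have (1 / 5).
(1 / 5) = 1. Collecting the sign factors: 1.

1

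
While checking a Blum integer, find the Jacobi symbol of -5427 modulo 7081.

(-5427/7081)
  = (1654/7081)    [-5427 ≡ 1654 mod 7081]
  = (827/7081)    [7081 ≡ 1 mod 8 ⇒ (2/7081) = +1]
  = (7081/827)    [QR: 7081 ≡ 1 mod 4, sign kept]
  = (465/827)    [7081 ≡ 465 mod 827]
  = (827/465)    [QR: 465 ≡ 1 mod 4, sign kept]
  = (362/465)    [827 ≡ 362 mod 465]
  = (181/465)    [465 ≡ 1 mod 8 ⇒ (2/465) = +1]
  = (465/181)    [QR: 181 ≡ 1 mod 4, sign kept]
  = (103/181)    [465 ≡ 103 mod 181]
  = (181/103)    [QR: 181 ≡ 1 mod 4, sign kept]
  = (78/103)    [181 ≡ 78 mod 103]
  = (39/103)    [103 ≡ 7 mod 8 ⇒ (2/103) = +1]
  = -(103/39)    [QR: both ≡ 3 mod 4, sign flips]
  = -(25/39)    [103 ≡ 25 mod 39]
  = -(39/25)    [QR: 25 ≡ 1 mod 4, sign kept]
  = -(14/25)    [39 ≡ 14 mod 25]
  = -(7/25)    [25 ≡ 1 mod 8 ⇒ (2/25) = +1]
  = -(25/7)    [QR: 25 ≡ 1 mod 4, sign kept]
  = -(4/7)    [25 ≡ 4 mod 7]
  = -(1/7)    [7 ≡ 7 mod 8 ⇒ (2/7)^2 = +1]
  = -1    [(1/7) = 1]

-1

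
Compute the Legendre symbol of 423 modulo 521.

(423/521)
  = (521/423)    [QR: 521 ≡ 1 mod 4, sign kept]
  = (98/423)    [521 ≡ 98 mod 423]
  = (49/423)    [423 ≡ 7 mod 8 ⇒ (2/423) = +1]
  = (423/49)    [QR: 49 ≡ 1 mod 4, sign kept]
  = (31/49)    [423 ≡ 31 mod 49]
  = (49/31)    [QR: 49 ≡ 1 mod 4, sign kept]
  = (18/31)    [49 ≡ 18 mod 31]
  = (9/31)    [31 ≡ 7 mod 8 ⇒ (2/31) = +1]
  = (31/9)    [QR: 9 ≡ 1 mod 4, sign kept]
  = (4/9)    [31 ≡ 4 mod 9]
  = (1/9)    [9 ≡ 1 mod 8 ⇒ (2/9)^2 = +1]
  = 1    [(1/9) = 1]

1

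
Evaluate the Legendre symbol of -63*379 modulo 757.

By multiplicativity, (-63·379/757) = (-63/757)·(379/757).
First factor (-63/757):
Pull out -1: (-63/757) = (-1/757)·(63/757). Since 757 ≡ 1 (mod 4), (-1/757) = +1. Now have (63/757).
757 ≡ 1 (mod 4), so quadratic reciprocity gives (63/757) = (757/63). Reduce: 757 ≡ 1 (mod 63). Now have (1/63).
(1/63) = 1. Collecting the sign factors: 1.
Second factor (379/757):
757 ≡ 1 (mod 4), so quadratic reciprocity gives (379/757) = (757/379). Reduce: 757 ≡ 378 (mod 379). Now have (378/379).
Factor out 2: 378 = 2·189. Since 379 ≡ 3 (mod 8), (2/379) = -1. Now have -(189/379).
189 ≡ 1 (mod 4), so quadratic reciprocity gives (189/379) = (379/189). Reduce: 379 ≡ 1 (mod 189). Now have -(1/189).
(1/189) = 1. Collecting the sign factors: -1.
Product: (1)·(-1) = -1.

-1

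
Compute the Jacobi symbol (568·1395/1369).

By multiplicativity, (568·1395/1369) = (568/1369)·(1395/1369).
First factor (568/1369):
Factor out 2: 568 = 2^3·71. Since 1369 ≡ 1 (mod 8), (2/1369) = +1, and (2/1369)^3 = +1. Now have (71/1369).
1369 ≡ 1 (mod 4), so quadratic reciprocity gives (71/1369) = (1369/71). Reduce: 1369 ≡ 20 (mod 71). Now have (20/71).
Factor out 2: 20 = 2^2·5. Since 71 ≡ 7 (mod 8), (2/71) = +1, and (2/71)^2 = +1. Now have (5/71).
5 ≡ 1 (mod 4), so quadratic reciprocity gives (5/71) = (71/5). Reduce: 71 ≡ 1 (mod 5). Now have (1/5).
(1/5) = 1. Collecting the sign factors: 1.
Second factor (1395/1369):
Reduce the numerator: 1395 ≡ 26 (mod 1369), so (1395/1369) = (26/1369).
Factor out 2: 26 = 2·13. Since 1369 ≡ 1 (mod 8), (2/1369) = +1. Now have (13/1369).
13 ≡ 1 (mod 4), so quadratic reciprocity gives (13/1369) = (1369/13). Reduce: 1369 ≡ 4 (mod 13). Now have (4/13).
Factor out 2: 4 = 2^2. Since 13 ≡ 5 (mod 8), (2/13) = -1, and (2/13)^2 = +1. Now have (1/13).
(1/13) = 1. Collecting the sign factors: 1.
Product: (1)·(1) = 1.

1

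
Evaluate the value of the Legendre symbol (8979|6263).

Reduce the numerator: 8979 ≡ 2716 (mod 6263), so (8979|6263) = (2716|6263).
Factor out 2: 2716 = 2^2·679. Since 6263 ≡ 7 (mod 8), (2|6263) = +1, and (2|6263)^2 = +1. Now have (679|6263).
Both 679 ≡ 3 and 6263 ≡ 3 (mod 4), so reciprocity gives (679|6263) = -(6263|679). Reduce: 6263 ≡ 152 (mod 679). Now have -(152|679).
Factor out 2: 152 = 2^3·19. Since 679 ≡ 7 (mod 8), (2|679) = +1, and (2|679)^3 = +1. Now have -(19|679).
Both 19 ≡ 3 and 679 ≡ 3 (mod 4), so reciprocity gives (19|679) = -(679|19). Reduce: 679 ≡ 14 (mod 19). Now have (14|19).
Factor out 2: 14 = 2·7. Since 19 ≡ 3 (mod 8), (2|19) = -1. Now have -(7|19).
Both 7 ≡ 3 and 19 ≡ 3 (mod 4), so reciprocity gives (7|19) = -(19|7). Reduce: 19 ≡ 5 (mod 7). Now have (5|7).
5 ≡ 1 (mod 4), so quadratic reciprocity gives (5|7) = (7|5). Reduce: 7 ≡ 2 (mod 5). Now have (2|5).
Factor out 2: 2 = 2. Since 5 ≡ 5 (mod 8), (2|5) = -1. Now have -(1|5).
(1|5) = 1. Collecting the sign factors: -1.

-1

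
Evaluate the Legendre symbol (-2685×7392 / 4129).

By multiplicativity, (-2685·7392 / 4129) = (-2685 / 4129)·(7392 / 4129).
First factor (-2685 / 4129):
Pull out -1: (-2685 / 4129) = (-1 / 4129)·(2685 / 4129). Since 4129 ≡ 1 (mod 4), (-1 / 4129) = +1. Now have (2685 / 4129).
2685 ≡ 1 (mod 4), so quadratic reciprocity gives (2685 / 4129) = (4129 / 2685). Reduce: 4129 ≡ 1444 (mod 2685). Now have (1444 / 2685).
Factor out 2: 1444 = 2^2·361. Since 2685 ≡ 5 (mod 8), (2 / 2685) = -1, and (2 / 2685)^2 = +1. Now have (361 / 2685).
361 ≡ 1 (mod 4), so quadratic reciprocity gives (361 / 2685) = (2685 / 361). Reduce: 2685 ≡ 158 (mod 361). Now have (158 / 361).
Factor out 2: 158 = 2·79. Since 361 ≡ 1 (mod 8), (2 / 361) = +1. Now have (79 / 361).
361 ≡ 1 (mod 4), so quadratic reciprocity gives (79 / 361) = (361 / 79). Reduce: 361 ≡ 45 (mod 79). Now have (45 / 79).
45 ≡ 1 (mod 4), so quadratic reciprocity gives (45 / 79) = (79 / 45). Reduce: 79 ≡ 34 (mod 45). Now have (34 / 45).
Factor out 2: 34 = 2·17. Since 45 ≡ 5 (mod 8), (2 / 45) = -1. Now have -(17 / 45).
17 ≡ 1 (mod 4), so quadratic reciprocity gives (17 / 45) = (45 / 17). Reduce: 45 ≡ 11 (mod 17). Now have -(11 / 17).
17 ≡ 1 (mod 4), so quadratic reciprocity gives (11 / 17) = (17 / 11). Reduce: 17 ≡ 6 (mod 11). Now have -(6 / 11).
Factor out 2: 6 = 2·3. Since 11 ≡ 3 (mod 8), (2 / 11) = -1. Now have (3 / 11).
Both 3 ≡ 3 and 11 ≡ 3 (mod 4), so reciprocity gives (3 / 11) = -(11 / 3). Reduce: 11 ≡ 2 (mod 3). Now have -(2 / 3).
Factor out 2: 2 = 2. Since 3 ≡ 3 (mod 8), (2 / 3) = -1. Now have (1 / 3).
(1 / 3) = 1. Collecting the sign factors: 1.
Second factor (7392 / 4129):
Reduce the numerator: 7392 ≡ 3263 (mod 4129), so (7392 / 4129) = (3263 / 4129).
4129 ≡ 1 (mod 4), so quadratic reciprocity gives (3263 / 4129) = (4129 / 3263). Reduce: 4129 ≡ 866 (mod 3263). Now have (866 / 3263).
Factor out 2: 866 = 2·433. Since 3263 ≡ 7 (mod 8), (2 / 3263) = +1. Now have (433 / 3263).
433 ≡ 1 (mod 4), so quadratic reciprocity gives (433 / 3263) = (3263 / 433). Reduce: 3263 ≡ 232 (mod 433). Now have (232 / 433).
Factor out 2: 232 = 2^3·29. Since 433 ≡ 1 (mod 8), (2 / 433) = +1, and (2 / 433)^3 = +1. Now have (29 / 433).
29 ≡ 1 (mod 4), so quadratic reciprocity gives (29 / 433) = (433 / 29). Reduce: 433 ≡ 27 (mod 29). Now have (27 / 29).
29 ≡ 1 (mod 4), so quadratic reciprocity gives (27 / 29) = (29 / 27). Reduce: 29 ≡ 2 (mod 27). Now have (2 / 27).
Factor out 2: 2 = 2. Since 27 ≡ 3 (mod 8), (2 / 27) = -1. Now have -(1 / 27).
(1 / 27) = 1. Collecting the sign factors: -1.
Product: (1)·(-1) = -1.

-1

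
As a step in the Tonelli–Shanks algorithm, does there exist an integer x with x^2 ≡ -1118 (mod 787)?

(-1118/787)
  = (456/787)    [-1118 ≡ 456 mod 787]
  = -(57/787)    [787 ≡ 3 mod 8 ⇒ (2/787)^3 = -1]
  = -(787/57)    [QR: 57 ≡ 1 mod 4, sign kept]
  = -(46/57)    [787 ≡ 46 mod 57]
  = -(23/57)    [57 ≡ 1 mod 8 ⇒ (2/57) = +1]
  = -(57/23)    [QR: 57 ≡ 1 mod 4, sign kept]
  = -(11/23)    [57 ≡ 11 mod 23]
  = (23/11)    [QR: both ≡ 3 mod 4, sign flips]
  = (1/11)    [23 ≡ 1 mod 11]
  = 1    [(1/11) = 1]
The Legendre symbol is 1, so x^2 ≡ -1118 (mod 787) has solution.

yes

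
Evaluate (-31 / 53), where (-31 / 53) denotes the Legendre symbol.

-1

Pull out -1: (-31 / 53) = (-1 / 53)·(31 / 53). Since 53 ≡ 1 (mod 4), (-1 / 53) = +1. Now have (31 / 53).
53 ≡ 1 (mod 4), so quadratic reciprocity gives (31 / 53) = (53 / 31). Reduce: 53 ≡ 22 (mod 31). Now have (22 / 31).
Factor out 2: 22 = 2·11. Since 31 ≡ 7 (mod 8), (2 / 31) = +1. Now have (11 / 31).
Both 11 ≡ 3 and 31 ≡ 3 (mod 4), so reciprocity gives (11 / 31) = -(31 / 11). Reduce: 31 ≡ 9 (mod 11). Now have -(9 / 11).
9 ≡ 1 (mod 4), so quadratic reciprocity gives (9 / 11) = (11 / 9). Reduce: 11 ≡ 2 (mod 9). Now have -(2 / 9).
Factor out 2: 2 = 2. Since 9 ≡ 1 (mod 8), (2 / 9) = +1. Now have -(1 / 9).
(1 / 9) = 1. Collecting the sign factors: -1.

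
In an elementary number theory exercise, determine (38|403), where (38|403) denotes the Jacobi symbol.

(38|403)
  = -(19|403)    [403 ≡ 3 mod 8 ⇒ (2|403) = -1]
  = (403|19)    [QR: both ≡ 3 mod 4, sign flips]
  = (4|19)    [403 ≡ 4 mod 19]
  = (1|19)    [19 ≡ 3 mod 8 ⇒ (2|19)^2 = +1]
  = 1    [(1|19) = 1]

1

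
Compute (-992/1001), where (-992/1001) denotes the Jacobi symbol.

(-992/1001)
  = (992/1001)    [1001 ≡ 1 mod 4 ⇒ (-1/1001) = +1]
  = (31/1001)    [1001 ≡ 1 mod 8 ⇒ (2/1001)^5 = +1]
  = (1001/31)    [QR: 1001 ≡ 1 mod 4, sign kept]
  = (9/31)    [1001 ≡ 9 mod 31]
  = (31/9)    [QR: 9 ≡ 1 mod 4, sign kept]
  = (4/9)    [31 ≡ 4 mod 9]
  = (1/9)    [9 ≡ 1 mod 8 ⇒ (2/9)^2 = +1]
  = 1    [(1/9) = 1]

1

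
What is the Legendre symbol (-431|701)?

1

(-431|701)
  = (270|701)    [-431 ≡ 270 mod 701]
  = -(135|701)    [701 ≡ 5 mod 8 ⇒ (2|701) = -1]
  = -(701|135)    [QR: 701 ≡ 1 mod 4, sign kept]
  = -(26|135)    [701 ≡ 26 mod 135]
  = -(13|135)    [135 ≡ 7 mod 8 ⇒ (2|135) = +1]
  = -(135|13)    [QR: 13 ≡ 1 mod 4, sign kept]
  = -(5|13)    [135 ≡ 5 mod 13]
  = -(13|5)    [QR: 5 ≡ 1 mod 4, sign kept]
  = -(3|5)    [13 ≡ 3 mod 5]
  = -(5|3)    [QR: 5 ≡ 1 mod 4, sign kept]
  = -(2|3)    [5 ≡ 2 mod 3]
  = (1|3)    [3 ≡ 3 mod 8 ⇒ (2|3) = -1]
  = 1    [(1|3) = 1]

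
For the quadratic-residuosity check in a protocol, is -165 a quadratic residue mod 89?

no

(-165/89)
  = (13/89)    [-165 ≡ 13 mod 89]
  = (89/13)    [QR: 13 ≡ 1 mod 4, sign kept]
  = (11/13)    [89 ≡ 11 mod 13]
  = (13/11)    [QR: 13 ≡ 1 mod 4, sign kept]
  = (2/11)    [13 ≡ 2 mod 11]
  = -(1/11)    [11 ≡ 3 mod 8 ⇒ (2/11) = -1]
  = -1    [(1/11) = 1]
(-165/89) = -1, and 89 is prime, so -165 is not a quadratic residue mod 89.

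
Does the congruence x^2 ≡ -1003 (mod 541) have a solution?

yes

Reduce the numerator: -1003 ≡ 79 (mod 541), so (-1003/541) = (79/541).
541 ≡ 1 (mod 4), so quadratic reciprocity gives (79/541) = (541/79). Reduce: 541 ≡ 67 (mod 79). Now have (67/79).
Both 67 ≡ 3 and 79 ≡ 3 (mod 4), so reciprocity gives (67/79) = -(79/67). Reduce: 79 ≡ 12 (mod 67). Now have -(12/67).
Factor out 2: 12 = 2^2·3. Since 67 ≡ 3 (mod 8), (2/67) = -1, and (2/67)^2 = +1. Now have -(3/67).
Both 3 ≡ 3 and 67 ≡ 3 (mod 4), so reciprocity gives (3/67) = -(67/3). Reduce: 67 ≡ 1 (mod 3). Now have (1/3).
(1/3) = 1. Collecting the sign factors: 1.
The Legendre symbol is 1, so x^2 ≡ -1003 (mod 541) has solution.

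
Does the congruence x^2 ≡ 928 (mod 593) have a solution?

yes

(928|593)
  = (335|593)    [928 ≡ 335 mod 593]
  = (593|335)    [QR: 593 ≡ 1 mod 4, sign kept]
  = (258|335)    [593 ≡ 258 mod 335]
  = (129|335)    [335 ≡ 7 mod 8 ⇒ (2|335) = +1]
  = (335|129)    [QR: 129 ≡ 1 mod 4, sign kept]
  = (77|129)    [335 ≡ 77 mod 129]
  = (129|77)    [QR: 77 ≡ 1 mod 4, sign kept]
  = (52|77)    [129 ≡ 52 mod 77]
  = (13|77)    [77 ≡ 5 mod 8 ⇒ (2|77)^2 = +1]
  = (77|13)    [QR: 13 ≡ 1 mod 4, sign kept]
  = (12|13)    [77 ≡ 12 mod 13]
  = (3|13)    [13 ≡ 5 mod 8 ⇒ (2|13)^2 = +1]
  = (13|3)    [QR: 13 ≡ 1 mod 4, sign kept]
  = (1|3)    [13 ≡ 1 mod 3]
  = 1    [(1|3) = 1]
(928|593) = 1, and 593 is prime, so 928 is a quadratic residue mod 593.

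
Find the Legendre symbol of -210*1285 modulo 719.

-1

By multiplicativity, (-210·1285|719) = (-210|719)·(1285|719).
First factor (-210|719):
Reduce the numerator: -210 ≡ 509 (mod 719), so (-210|719) = (509|719).
509 ≡ 1 (mod 4), so quadratic reciprocity gives (509|719) = (719|509). Reduce: 719 ≡ 210 (mod 509). Now have (210|509).
Factor out 2: 210 = 2·105. Since 509 ≡ 5 (mod 8), (2|509) = -1. Now have -(105|509).
105 ≡ 1 (mod 4), so quadratic reciprocity gives (105|509) = (509|105). Reduce: 509 ≡ 89 (mod 105). Now have -(89|105).
89 ≡ 1 (mod 4), so quadratic reciprocity gives (89|105) = (105|89). Reduce: 105 ≡ 16 (mod 89). Now have -(16|89).
Factor out 2: 16 = 2^4. Since 89 ≡ 1 (mod 8), (2|89) = +1, and (2|89)^4 = +1. Now have -(1|89).
(1|89) = 1. Collecting the sign factors: -1.
Second factor (1285|719):
Reduce the numerator: 1285 ≡ 566 (mod 719), so (1285|719) = (566|719).
Factor out 2: 566 = 2·283. Since 719 ≡ 7 (mod 8), (2|719) = +1. Now have (283|719).
Both 283 ≡ 3 and 719 ≡ 3 (mod 4), so reciprocity gives (283|719) = -(719|283). Reduce: 719 ≡ 153 (mod 283). Now have -(153|283).
153 ≡ 1 (mod 4), so quadratic reciprocity gives (153|283) = (283|153). Reduce: 283 ≡ 130 (mod 153). Now have -(130|153).
Factor out 2: 130 = 2·65. Since 153 ≡ 1 (mod 8), (2|153) = +1. Now have -(65|153).
65 ≡ 1 (mod 4), so quadratic reciprocity gives (65|153) = (153|65). Reduce: 153 ≡ 23 (mod 65). Now have -(23|65).
65 ≡ 1 (mod 4), so quadratic reciprocity gives (23|65) = (65|23). Reduce: 65 ≡ 19 (mod 23). Now have -(19|23).
Both 19 ≡ 3 and 23 ≡ 3 (mod 4), so reciprocity gives (19|23) = -(23|19). Reduce: 23 ≡ 4 (mod 19). Now have (4|19).
Factor out 2: 4 = 2^2. Since 19 ≡ 3 (mod 8), (2|19) = -1, and (2|19)^2 = +1. Now have (1|19).
(1|19) = 1. Collecting the sign factors: 1.
Product: (-1)·(1) = -1.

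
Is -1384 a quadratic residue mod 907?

Reduce the numerator: -1384 ≡ 430 (mod 907), so (-1384|907) = (430|907).
Factor out 2: 430 = 2·215. Since 907 ≡ 3 (mod 8), (2|907) = -1. Now have -(215|907).
Both 215 ≡ 3 and 907 ≡ 3 (mod 4), so reciprocity gives (215|907) = -(907|215). Reduce: 907 ≡ 47 (mod 215). Now have (47|215).
Both 47 ≡ 3 and 215 ≡ 3 (mod 4), so reciprocity gives (47|215) = -(215|47). Reduce: 215 ≡ 27 (mod 47). Now have -(27|47).
Both 27 ≡ 3 and 47 ≡ 3 (mod 4), so reciprocity gives (27|47) = -(47|27). Reduce: 47 ≡ 20 (mod 27). Now have (20|27).
Factor out 2: 20 = 2^2·5. Since 27 ≡ 3 (mod 8), (2|27) = -1, and (2|27)^2 = +1. Now have (5|27).
5 ≡ 1 (mod 4), so quadratic reciprocity gives (5|27) = (27|5). Reduce: 27 ≡ 2 (mod 5). Now have (2|5).
Factor out 2: 2 = 2. Since 5 ≡ 5 (mod 8), (2|5) = -1. Now have -(1|5).
(1|5) = 1. Collecting the sign factors: -1.
(-1384|907) = -1, and 907 is prime, so -1384 is not a quadratic residue mod 907.

no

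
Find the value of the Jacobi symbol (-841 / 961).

Reduce the numerator: -841 ≡ 120 (mod 961), so (-841 / 961) = (120 / 961).
Factor out 2: 120 = 2^3·15. Since 961 ≡ 1 (mod 8), (2 / 961) = +1, and (2 / 961)^3 = +1. Now have (15 / 961).
961 ≡ 1 (mod 4), so quadratic reciprocity gives (15 / 961) = (961 / 15). Reduce: 961 ≡ 1 (mod 15). Now have (1 / 15).
(1 / 15) = 1. Collecting the sign factors: 1.

1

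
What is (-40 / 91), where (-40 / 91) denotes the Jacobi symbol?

1

Reduce the numerator: -40 ≡ 51 (mod 91), so (-40 / 91) = (51 / 91).
Both 51 ≡ 3 and 91 ≡ 3 (mod 4), so reciprocity gives (51 / 91) = -(91 / 51). Reduce: 91 ≡ 40 (mod 51). Now have -(40 / 51).
Factor out 2: 40 = 2^3·5. Since 51 ≡ 3 (mod 8), (2 / 51) = -1, and (2 / 51)^3 = -1. Now have (5 / 51).
5 ≡ 1 (mod 4), so quadratic reciprocity gives (5 / 51) = (51 / 5). Reduce: 51 ≡ 1 (mod 5). Now have (1 / 5).
(1 / 5) = 1. Collecting the sign factors: 1.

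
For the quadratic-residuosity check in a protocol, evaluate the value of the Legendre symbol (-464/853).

(-464/853)
  = (389/853)    [-464 ≡ 389 mod 853]
  = (853/389)    [QR: 389 ≡ 1 mod 4, sign kept]
  = (75/389)    [853 ≡ 75 mod 389]
  = (389/75)    [QR: 389 ≡ 1 mod 4, sign kept]
  = (14/75)    [389 ≡ 14 mod 75]
  = -(7/75)    [75 ≡ 3 mod 8 ⇒ (2/75) = -1]
  = (75/7)    [QR: both ≡ 3 mod 4, sign flips]
  = (5/7)    [75 ≡ 5 mod 7]
  = (7/5)    [QR: 5 ≡ 1 mod 4, sign kept]
  = (2/5)    [7 ≡ 2 mod 5]
  = -(1/5)    [5 ≡ 5 mod 8 ⇒ (2/5) = -1]
  = -1    [(1/5) = 1]

-1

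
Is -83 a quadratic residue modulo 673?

(-83|673)
  = (83|673)    [673 ≡ 1 mod 4 ⇒ (-1|673) = +1]
  = (673|83)    [QR: 673 ≡ 1 mod 4, sign kept]
  = (9|83)    [673 ≡ 9 mod 83]
  = (83|9)    [QR: 9 ≡ 1 mod 4, sign kept]
  = (2|9)    [83 ≡ 2 mod 9]
  = (1|9)    [9 ≡ 1 mod 8 ⇒ (2|9) = +1]
  = 1    [(1|9) = 1]
(-83|673) = 1, and 673 is prime, so -83 is a quadratic residue mod 673.

yes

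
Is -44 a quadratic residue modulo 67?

yes

(-44|67)
  = (23|67)    [-44 ≡ 23 mod 67]
  = -(67|23)    [QR: both ≡ 3 mod 4, sign flips]
  = -(21|23)    [67 ≡ 21 mod 23]
  = -(23|21)    [QR: 21 ≡ 1 mod 4, sign kept]
  = -(2|21)    [23 ≡ 2 mod 21]
  = (1|21)    [21 ≡ 5 mod 8 ⇒ (2|21) = -1]
  = 1    [(1|21) = 1]
(-44|67) = 1, and 67 is prime, so -44 is a quadratic residue mod 67.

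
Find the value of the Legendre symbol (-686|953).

1

(-686|953)
  = (267|953)    [-686 ≡ 267 mod 953]
  = (953|267)    [QR: 953 ≡ 1 mod 4, sign kept]
  = (152|267)    [953 ≡ 152 mod 267]
  = -(19|267)    [267 ≡ 3 mod 8 ⇒ (2|267)^3 = -1]
  = (267|19)    [QR: both ≡ 3 mod 4, sign flips]
  = (1|19)    [267 ≡ 1 mod 19]
  = 1    [(1|19) = 1]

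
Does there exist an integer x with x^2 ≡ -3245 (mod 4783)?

yes

Pull out -1: (-3245/4783) = (-1/4783)·(3245/4783). Since 4783 ≡ 3 (mod 4), (-1/4783) = -1. Now have -(3245/4783).
3245 ≡ 1 (mod 4), so quadratic reciprocity gives (3245/4783) = (4783/3245). Reduce: 4783 ≡ 1538 (mod 3245). Now have -(1538/3245).
Factor out 2: 1538 = 2·769. Since 3245 ≡ 5 (mod 8), (2/3245) = -1. Now have (769/3245).
769 ≡ 1 (mod 4), so quadratic reciprocity gives (769/3245) = (3245/769). Reduce: 3245 ≡ 169 (mod 769). Now have (169/769).
169 ≡ 1 (mod 4), so quadratic reciprocity gives (169/769) = (769/169). Reduce: 769 ≡ 93 (mod 169). Now have (93/169).
93 ≡ 1 (mod 4), so quadratic reciprocity gives (93/169) = (169/93). Reduce: 169 ≡ 76 (mod 93). Now have (76/93).
Factor out 2: 76 = 2^2·19. Since 93 ≡ 5 (mod 8), (2/93) = -1, and (2/93)^2 = +1. Now have (19/93).
93 ≡ 1 (mod 4), so quadratic reciprocity gives (19/93) = (93/19). Reduce: 93 ≡ 17 (mod 19). Now have (17/19).
17 ≡ 1 (mod 4), so quadratic reciprocity gives (17/19) = (19/17). Reduce: 19 ≡ 2 (mod 17). Now have (2/17).
Factor out 2: 2 = 2. Since 17 ≡ 1 (mod 8), (2/17) = +1. Now have (1/17).
(1/17) = 1. Collecting the sign factors: 1.
(-3245/4783) = 1, and 4783 is prime, so -3245 is a quadratic residue mod 4783.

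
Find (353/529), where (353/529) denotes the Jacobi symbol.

(353/529)
  = (529/353)    [QR: 353 ≡ 1 mod 4, sign kept]
  = (176/353)    [529 ≡ 176 mod 353]
  = (11/353)    [353 ≡ 1 mod 8 ⇒ (2/353)^4 = +1]
  = (353/11)    [QR: 353 ≡ 1 mod 4, sign kept]
  = (1/11)    [353 ≡ 1 mod 11]
  = 1    [(1/11) = 1]

1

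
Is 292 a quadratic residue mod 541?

(292|541)
  = (73|541)    [541 ≡ 5 mod 8 ⇒ (2|541)^2 = +1]
  = (541|73)    [QR: 73 ≡ 1 mod 4, sign kept]
  = (30|73)    [541 ≡ 30 mod 73]
  = (15|73)    [73 ≡ 1 mod 8 ⇒ (2|73) = +1]
  = (73|15)    [QR: 73 ≡ 1 mod 4, sign kept]
  = (13|15)    [73 ≡ 13 mod 15]
  = (15|13)    [QR: 13 ≡ 1 mod 4, sign kept]
  = (2|13)    [15 ≡ 2 mod 13]
  = -(1|13)    [13 ≡ 5 mod 8 ⇒ (2|13) = -1]
  = -1    [(1|13) = 1]
The Legendre symbol is -1, so x^2 ≡ 292 (mod 541) has no solution.

no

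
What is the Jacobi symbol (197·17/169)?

1

By multiplicativity, (197·17/169) = (197/169)·(17/169).
First factor (197/169):
(197/169)
  = (28/169)    [197 ≡ 28 mod 169]
  = (7/169)    [169 ≡ 1 mod 8 ⇒ (2/169)^2 = +1]
  = (169/7)    [QR: 169 ≡ 1 mod 4, sign kept]
  = (1/7)    [169 ≡ 1 mod 7]
  = 1    [(1/7) = 1]
Second factor (17/169):
(17/169)
  = (169/17)    [QR: 17 ≡ 1 mod 4, sign kept]
  = (16/17)    [169 ≡ 16 mod 17]
  = (1/17)    [17 ≡ 1 mod 8 ⇒ (2/17)^4 = +1]
  = 1    [(1/17) = 1]
Product: (1)·(1) = 1.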